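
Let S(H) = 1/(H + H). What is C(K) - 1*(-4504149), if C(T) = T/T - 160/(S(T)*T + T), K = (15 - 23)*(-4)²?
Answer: 229711714/51 ≈ 4.5042e+6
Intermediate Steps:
S(H) = 1/(2*H)
K = -128 (K = -8*16 = -128)
C(T) = 1 - 160/(½ + T) (C(T) = T/T - 160/((1/(2*T))*T + T) = 1 - 160/(½ + T))
C(K) - 1*(-4504149) = (-319 + 2*(-128))/(1 + 2*(-128)) - 1*(-4504149) = (-319 - 256)/(1 - 256) + 4504149 = -575/(-255) + 4504149 = -1/255*(-575) + 4504149 = 115/51 + 4504149 = 229711714/51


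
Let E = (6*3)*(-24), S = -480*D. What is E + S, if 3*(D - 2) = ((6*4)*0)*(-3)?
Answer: -1392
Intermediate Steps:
D = 2 (D = 2 + (((6*4)*0)*(-3))/3 = 2 + ((24*0)*(-3))/3 = 2 + (0*(-3))/3 = 2 + (⅓)*0 = 2 + 0 = 2)
S = -960 (S = -480*2 = -960)
E = -432 (E = 18*(-24) = -432)
E + S = -432 - 960 = -1392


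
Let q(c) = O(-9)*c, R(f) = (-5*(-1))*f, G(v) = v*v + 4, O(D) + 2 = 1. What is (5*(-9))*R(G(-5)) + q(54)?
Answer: -6579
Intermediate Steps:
O(D) = -1 (O(D) = -2 + 1 = -1)
G(v) = 4 + v**2 (G(v) = v**2 + 4 = 4 + v**2)
R(f) = 5*f
q(c) = -c
(5*(-9))*R(G(-5)) + q(54) = (5*(-9))*(5*(4 + (-5)**2)) - 1*54 = -225*(4 + 25) - 54 = -225*29 - 54 = -45*145 - 54 = -6525 - 54 = -6579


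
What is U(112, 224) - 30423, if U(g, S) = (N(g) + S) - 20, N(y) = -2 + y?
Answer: -30109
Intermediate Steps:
U(g, S) = -22 + S + g (U(g, S) = ((-2 + g) + S) - 20 = (-2 + S + g) - 20 = -22 + S + g)
U(112, 224) - 30423 = (-22 + 224 + 112) - 30423 = 314 - 30423 = -30109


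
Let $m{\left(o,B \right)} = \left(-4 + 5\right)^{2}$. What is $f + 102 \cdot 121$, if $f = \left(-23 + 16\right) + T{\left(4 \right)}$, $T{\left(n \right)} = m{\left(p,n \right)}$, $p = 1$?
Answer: $12336$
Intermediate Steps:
$m{\left(o,B \right)} = 1$ ($m{\left(o,B \right)} = 1^{2} = 1$)
$T{\left(n \right)} = 1$
$f = -6$ ($f = \left(-23 + 16\right) + 1 = -7 + 1 = -6$)
$f + 102 \cdot 121 = -6 + 102 \cdot 121 = -6 + 12342 = 12336$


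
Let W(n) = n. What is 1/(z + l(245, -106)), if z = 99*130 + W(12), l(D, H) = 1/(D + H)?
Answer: 139/1790599 ≈ 7.7628e-5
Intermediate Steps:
z = 12882 (z = 99*130 + 12 = 12870 + 12 = 12882)
1/(z + l(245, -106)) = 1/(12882 + 1/(245 - 106)) = 1/(12882 + 1/139) = 1/(1790599/139) = 139/1790599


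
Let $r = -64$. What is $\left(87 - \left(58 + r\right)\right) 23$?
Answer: $2139$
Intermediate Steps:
$\left(87 - \left(58 + r\right)\right) 23 = \left(87 - -6\right) 23 = \left(87 + \left(-58 + 64\right)\right) 23 = \left(87 + 6\right) 23 = 93 \cdot 23 = 2139$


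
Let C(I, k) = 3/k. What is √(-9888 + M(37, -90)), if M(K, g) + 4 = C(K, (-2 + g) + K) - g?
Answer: I*√29651215/55 ≈ 99.005*I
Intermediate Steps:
M(K, g) = -4 - g + 3/(-2 + K + g) (M(K, g) = -4 + (3/((-2 + g) + K) - g) = -4 + (3/(-2 + K + g) - g) = -4 + (-g + 3/(-2 + K + g)) = -4 - g + 3/(-2 + K + g))
√(-9888 + M(37, -90)) = √(-9888 + (3 - (4 - 90)*(-2 + 37 - 90))/(-2 + 37 - 90)) = √(-9888 + (3 - 1*(-86)*(-55))/(-55)) = √(-9888 - (3 - 4730)/55) = √(-9888 - 1/55*(-4727)) = √(-9888 + 4727/55) = √(-539113/55) = I*√29651215/55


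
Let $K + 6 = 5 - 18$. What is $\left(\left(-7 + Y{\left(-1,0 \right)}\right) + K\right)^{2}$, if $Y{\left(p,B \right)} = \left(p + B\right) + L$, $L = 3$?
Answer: $576$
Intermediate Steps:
$Y{\left(p,B \right)} = 3 + B + p$ ($Y{\left(p,B \right)} = \left(p + B\right) + 3 = \left(B + p\right) + 3 = 3 + B + p$)
$K = -19$ ($K = -6 + \left(5 - 18\right) = -6 - 13 = -19$)
$\left(\left(-7 + Y{\left(-1,0 \right)}\right) + K\right)^{2} = \left(\left(-7 + \left(3 + 0 - 1\right)\right) - 19\right)^{2} = \left(\left(-7 + 2\right) - 19\right)^{2} = \left(-5 - 19\right)^{2} = \left(-24\right)^{2} = 576$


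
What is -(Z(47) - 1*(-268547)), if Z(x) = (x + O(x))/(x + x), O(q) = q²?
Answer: -268571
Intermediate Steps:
Z(x) = (x + x²)/(2*x) (Z(x) = (x + x²)/(x + x) = (x + x²)/((2*x)) = (x + x²)*(1/(2*x)) = (x + x²)/(2*x))
-(Z(47) - 1*(-268547)) = -((½ + (½)*47) - 1*(-268547)) = -((½ + 47/2) + 268547) = -(24 + 268547) = -1*268571 = -268571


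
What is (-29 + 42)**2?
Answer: 169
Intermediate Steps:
(-29 + 42)**2 = 13**2 = 169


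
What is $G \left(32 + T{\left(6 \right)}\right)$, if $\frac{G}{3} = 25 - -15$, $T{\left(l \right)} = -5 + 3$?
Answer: $3600$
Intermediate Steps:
$T{\left(l \right)} = -2$
$G = 120$ ($G = 3 \left(25 - -15\right) = 3 \left(25 + 15\right) = 3 \cdot 40 = 120$)
$G \left(32 + T{\left(6 \right)}\right) = 120 \left(32 - 2\right) = 120 \cdot 30 = 3600$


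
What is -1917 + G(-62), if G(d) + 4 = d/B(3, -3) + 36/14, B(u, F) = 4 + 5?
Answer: -121295/63 ≈ -1925.3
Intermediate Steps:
B(u, F) = 9
G(d) = -10/7 + d/9 (G(d) = -4 + (d/9 + 36/14) = -4 + (d*(1/9) + 36*(1/14)) = -4 + (d/9 + 18/7) = -4 + (18/7 + d/9) = -10/7 + d/9)
-1917 + G(-62) = -1917 + (-10/7 + (1/9)*(-62)) = -1917 + (-10/7 - 62/9) = -1917 - 524/63 = -121295/63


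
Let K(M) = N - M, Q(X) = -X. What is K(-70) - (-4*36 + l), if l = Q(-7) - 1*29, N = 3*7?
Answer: 257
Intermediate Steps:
N = 21
l = -22 (l = -1*(-7) - 1*29 = 7 - 29 = -22)
K(M) = 21 - M
K(-70) - (-4*36 + l) = (21 - 1*(-70)) - (-4*36 - 22) = (21 + 70) - (-144 - 22) = 91 - 1*(-166) = 91 + 166 = 257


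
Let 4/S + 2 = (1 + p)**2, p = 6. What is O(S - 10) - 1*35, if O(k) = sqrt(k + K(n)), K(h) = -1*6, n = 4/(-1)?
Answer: -35 + 2*I*sqrt(8789)/47 ≈ -35.0 + 3.9893*I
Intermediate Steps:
n = -4 (n = 4*(-1) = -4)
K(h) = -6
S = 4/47 (S = 4/(-2 + (1 + 6)**2) = 4/(-2 + 7**2) = 4/(-2 + 49) = 4/47 ≈ 0.085106)
O(k) = sqrt(-6 + k) (O(k) = sqrt(k - 6) = sqrt(-6 + k))
O(S - 10) - 1*35 = sqrt(-6 + (4/47 - 10)) - 1*35 = sqrt(-6 - 466/47) - 35 = sqrt(-748/47) - 35 = 2*I*sqrt(8789)/47 - 35 = -35 + 2*I*sqrt(8789)/47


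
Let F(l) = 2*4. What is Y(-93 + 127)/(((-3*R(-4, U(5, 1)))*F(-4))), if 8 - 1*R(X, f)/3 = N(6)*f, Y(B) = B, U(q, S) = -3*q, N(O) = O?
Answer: -17/3528 ≈ -0.0048186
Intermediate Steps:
F(l) = 8
R(X, f) = 24 - 18*f
Y(-93 + 127)/(((-3*R(-4, U(5, 1)))*F(-4))) = (-93 + 127)/((-3*(24 - (-54)*5)*8)) = 34/((-3*(24 - 18*(-15))*8)) = 34/((-3*(24 + 270)*8)) = 34/((-3*294*8)) = 34/((-882*8)) = 34/(-7056) = 34*(-1/7056) = -17/3528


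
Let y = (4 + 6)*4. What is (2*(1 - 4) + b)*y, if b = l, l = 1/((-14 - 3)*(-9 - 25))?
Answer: -69340/289 ≈ -239.93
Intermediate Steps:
y = 40 (y = 10*4 = 40)
l = 1/578 (l = 1/(-17*(-34)) = 1/578 ≈ 0.0017301)
b = 1/578 ≈ 0.0017301
(2*(1 - 4) + b)*y = (2*(1 - 4) + 1/578)*40 = (2*(-3) + 1/578)*40 = (-6 + 1/578)*40 = -3467/578*40 = -69340/289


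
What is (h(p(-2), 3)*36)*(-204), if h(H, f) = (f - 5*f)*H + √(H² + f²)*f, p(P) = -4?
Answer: -462672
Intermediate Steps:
h(H, f) = f*√(H² + f²) - 4*H*f (h(H, f) = (-4*f)*H + f*√(H² + f²) = -4*H*f + f*√(H² + f²) = f*√(H² + f²) - 4*H*f)
(h(p(-2), 3)*36)*(-204) = ((3*(√((-4)² + 3²) - 4*(-4)))*36)*(-204) = ((3*(√(16 + 9) + 16))*36)*(-204) = ((3*(√25 + 16))*36)*(-204) = ((3*(5 + 16))*36)*(-204) = ((3*21)*36)*(-204) = (63*36)*(-204) = 2268*(-204) = -462672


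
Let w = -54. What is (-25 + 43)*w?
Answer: -972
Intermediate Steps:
(-25 + 43)*w = (-25 + 43)*(-54) = 18*(-54) = -972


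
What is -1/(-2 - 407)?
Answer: 1/409 ≈ 0.0024450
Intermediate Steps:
-1/(-2 - 407) = -1/(-409) = -1*(-1/409) = 1/409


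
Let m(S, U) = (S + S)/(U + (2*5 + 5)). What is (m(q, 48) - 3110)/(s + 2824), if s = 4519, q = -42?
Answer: -9334/22029 ≈ -0.42371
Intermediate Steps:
m(S, U) = 2*S/(15 + U) (m(S, U) = (2*S)/(U + (10 + 5)) = (2*S)/(U + 15) = (2*S)/(15 + U) = 2*S/(15 + U))
(m(q, 48) - 3110)/(s + 2824) = (2*(-42)/(15 + 48) - 3110)/(4519 + 2824) = (2*(-42)/63 - 3110)/7343 = (2*(-42)*(1/63) - 3110)*(1/7343) = (-4/3 - 3110)*(1/7343) = -9334/3*1/7343 = -9334/22029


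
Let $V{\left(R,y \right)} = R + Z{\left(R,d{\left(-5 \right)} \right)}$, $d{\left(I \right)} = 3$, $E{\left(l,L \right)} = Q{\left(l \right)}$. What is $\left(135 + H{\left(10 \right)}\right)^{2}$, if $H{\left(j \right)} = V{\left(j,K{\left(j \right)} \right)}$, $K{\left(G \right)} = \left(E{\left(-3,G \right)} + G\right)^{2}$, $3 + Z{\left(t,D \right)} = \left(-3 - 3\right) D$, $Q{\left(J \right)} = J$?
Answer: $15376$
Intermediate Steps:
$E{\left(l,L \right)} = l$
$Z{\left(t,D \right)} = -3 - 6 D$ ($Z{\left(t,D \right)} = -3 + \left(-3 - 3\right) D = -3 - 6 D$)
$K{\left(G \right)} = \left(-3 + G\right)^{2}$
$V{\left(R,y \right)} = -21 + R$ ($V{\left(R,y \right)} = R - 21 = -21 + R$)
$H{\left(j \right)} = -21 + j$
$\left(135 + H{\left(10 \right)}\right)^{2} = \left(135 + \left(-21 + 10\right)\right)^{2} = \left(135 - 11\right)^{2} = 124^{2} = 15376$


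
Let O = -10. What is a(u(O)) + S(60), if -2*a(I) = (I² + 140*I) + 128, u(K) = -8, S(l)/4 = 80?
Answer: 784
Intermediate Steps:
S(l) = 320 (S(l) = 4*80 = 320)
a(I) = -64 - 70*I - I²/2 (a(I) = -((I² + 140*I) + 128)/2 = -(128 + I² + 140*I)/2 = -64 - 70*I - I²/2)
a(u(O)) + S(60) = (-64 - 70*(-8) - ½*(-8)²) + 320 = (-64 + 560 - ½*64) + 320 = (-64 + 560 - 32) + 320 = 464 + 320 = 784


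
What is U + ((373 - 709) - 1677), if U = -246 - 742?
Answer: -3001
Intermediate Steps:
U = -988
U + ((373 - 709) - 1677) = -988 + ((373 - 709) - 1677) = -988 + (-336 - 1677) = -988 - 2013 = -3001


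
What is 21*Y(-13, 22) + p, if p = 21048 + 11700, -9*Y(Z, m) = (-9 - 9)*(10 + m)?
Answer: 34092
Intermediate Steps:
Y(Z, m) = 20 + 2*m (Y(Z, m) = -(-9 - 9)*(10 + m)/9 = -(-2)*(10 + m) = -(-180 - 18*m)/9 = 20 + 2*m)
p = 32748
21*Y(-13, 22) + p = 21*(20 + 2*22) + 32748 = 21*(20 + 44) + 32748 = 21*64 + 32748 = 1344 + 32748 = 34092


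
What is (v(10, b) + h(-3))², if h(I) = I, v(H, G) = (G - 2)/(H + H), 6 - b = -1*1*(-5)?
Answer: 3721/400 ≈ 9.3025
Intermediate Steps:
b = 1 (b = 6 - (-1*1)*(-5) = 6 - (-1)*(-5) = 6 - 1*5 = 6 - 5 = 1)
v(H, G) = (-2 + G)/(2*H) (v(H, G) = (-2 + G)/((2*H)) = (-2 + G)*(1/(2*H)) = (-2 + G)/(2*H))
(v(10, b) + h(-3))² = ((½)*(-2 + 1)/10 - 3)² = ((½)*(⅒)*(-1) - 3)² = (-1/20 - 3)² = (-61/20)² = 3721/400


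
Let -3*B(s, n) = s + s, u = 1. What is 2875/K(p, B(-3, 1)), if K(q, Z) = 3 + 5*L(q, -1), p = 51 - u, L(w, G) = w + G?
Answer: 2875/248 ≈ 11.593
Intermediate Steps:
B(s, n) = -2*s/3 (B(s, n) = -(s + s)/3 = -2*s/3)
L(w, G) = G + w
p = 50 (p = 51 - 1*1 = 51 - 1 = 50)
K(q, Z) = -2 + 5*q (K(q, Z) = 3 + 5*(-1 + q) = 3 + (-5 + 5*q) = -2 + 5*q)
2875/K(p, B(-3, 1)) = 2875/(-2 + 5*50) = 2875/(-2 + 250) = 2875/248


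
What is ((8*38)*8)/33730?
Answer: 1216/16865 ≈ 0.072102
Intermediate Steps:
((8*38)*8)/33730 = (304*8)*(1/33730) = 2432*(1/33730) = 1216/16865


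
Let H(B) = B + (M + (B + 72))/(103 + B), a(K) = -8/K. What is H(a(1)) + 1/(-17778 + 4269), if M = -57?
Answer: -535388/67545 ≈ -7.9264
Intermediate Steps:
H(B) = B + (15 + B)/(103 + B) (H(B) = B + (-57 + (B + 72))/(103 + B) = B + (-57 + (72 + B))/(103 + B) = B + (15 + B)/(103 + B))
H(a(1)) + 1/(-17778 + 4269) = (15 + (-8/1)² + 104*(-8/1))/(103 - 8/1) + 1/(-17778 + 4269) = (15 + (-8*1)² + 104*(-8*1))/(103 - 8*1) + 1/(-13509) = (15 + (-8)² + 104*(-8))/(103 - 8) - 1/13509 = (15 + 64 - 832)/95 - 1/13509 = (1/95)*(-753) - 1/13509 = -753/95 - 1/13509 = -535388/67545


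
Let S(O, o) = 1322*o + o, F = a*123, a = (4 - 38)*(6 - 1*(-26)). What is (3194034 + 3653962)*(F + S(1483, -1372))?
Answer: -13346607244080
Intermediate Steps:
a = -1088 (a = -34*(6 + 26) = -34*32 = -1088)
F = -133824 (F = -1088*123 = -133824)
S(O, o) = 1323*o
(3194034 + 3653962)*(F + S(1483, -1372)) = (3194034 + 3653962)*(-133824 + 1323*(-1372)) = 6847996*(-133824 - 1815156) = 6847996*(-1948980) = -13346607244080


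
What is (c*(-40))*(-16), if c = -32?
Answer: -20480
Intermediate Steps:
(c*(-40))*(-16) = -32*(-40)*(-16) = 1280*(-16) = -20480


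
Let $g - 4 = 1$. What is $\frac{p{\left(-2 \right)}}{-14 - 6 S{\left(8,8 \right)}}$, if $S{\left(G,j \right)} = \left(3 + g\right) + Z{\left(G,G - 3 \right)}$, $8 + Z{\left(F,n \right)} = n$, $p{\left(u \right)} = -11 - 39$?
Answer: $\frac{25}{22} \approx 1.1364$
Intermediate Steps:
$p{\left(u \right)} = -50$
$Z{\left(F,n \right)} = -8 + n$
$g = 5$ ($g = 4 + 1 = 5$)
$S{\left(G,j \right)} = -3 + G$ ($S{\left(G,j \right)} = \left(3 + 5\right) + \left(-8 + \left(G - 3\right)\right) = 8 + \left(-8 + \left(G - 3\right)\right) = 8 + \left(-8 + \left(-3 + G\right)\right) = 8 + \left(-11 + G\right) = -3 + G$)
$\frac{p{\left(-2 \right)}}{-14 - 6 S{\left(8,8 \right)}} = - \frac{50}{-14 - 6 \left(-3 + 8\right)} = - \frac{50}{-14 - 30} = - \frac{50}{-44} = \left(-50\right) \left(- \frac{1}{44}\right) = \frac{25}{22}$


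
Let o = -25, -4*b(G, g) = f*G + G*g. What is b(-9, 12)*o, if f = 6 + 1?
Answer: -4275/4 ≈ -1068.8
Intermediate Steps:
f = 7
b(G, g) = -7*G/4 - G*g/4 (b(G, g) = -(7*G + G*g)/4 = -7*G/4 - G*g/4)
b(-9, 12)*o = -¼*(-9)*(7 + 12)*(-25) = -¼*(-9)*19*(-25) = (171/4)*(-25) = -4275/4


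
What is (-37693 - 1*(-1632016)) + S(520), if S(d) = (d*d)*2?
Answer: 2135123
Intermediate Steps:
S(d) = 2*d² (S(d) = d²*2 = 2*d²)
(-37693 - 1*(-1632016)) + S(520) = (-37693 - 1*(-1632016)) + 2*520² = (-37693 + 1632016) + 2*270400 = 1594323 + 540800 = 2135123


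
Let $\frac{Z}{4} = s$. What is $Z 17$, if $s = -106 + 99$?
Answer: $-476$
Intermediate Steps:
$s = -7$
$Z = -28$ ($Z = 4 \left(-7\right) = -28$)
$Z 17 = \left(-28\right) 17 = -476$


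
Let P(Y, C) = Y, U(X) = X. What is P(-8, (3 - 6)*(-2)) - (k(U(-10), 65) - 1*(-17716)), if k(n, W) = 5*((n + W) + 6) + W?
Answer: -18094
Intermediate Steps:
k(n, W) = 30 + 5*n + 6*W (k(n, W) = 5*((W + n) + 6) + W = 5*(6 + W + n) + W = (30 + 5*W + 5*n) + W = 30 + 5*n + 6*W)
P(-8, (3 - 6)*(-2)) - (k(U(-10), 65) - 1*(-17716)) = -8 - ((30 + 5*(-10) + 6*65) - 1*(-17716)) = -8 - ((30 - 50 + 390) + 17716) = -8 - (370 + 17716) = -8 - 1*18086 = -8 - 18086 = -18094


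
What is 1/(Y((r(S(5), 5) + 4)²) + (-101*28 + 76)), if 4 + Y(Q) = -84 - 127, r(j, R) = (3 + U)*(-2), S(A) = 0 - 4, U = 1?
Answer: -1/2967 ≈ -0.00033704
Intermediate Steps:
S(A) = -4
r(j, R) = -8 (r(j, R) = (3 + 1)*(-2) = 4*(-2) = -8)
Y(Q) = -215 (Y(Q) = -4 + (-84 - 127) = -4 - 211 = -215)
1/(Y((r(S(5), 5) + 4)²) + (-101*28 + 76)) = 1/(-215 + (-101*28 + 76)) = 1/(-215 + (-2828 + 76)) = 1/(-215 - 2752) = 1/(-2967) = -1/2967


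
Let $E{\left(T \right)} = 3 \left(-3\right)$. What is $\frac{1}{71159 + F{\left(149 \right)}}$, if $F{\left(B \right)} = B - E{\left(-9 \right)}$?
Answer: $\frac{1}{71317} \approx 1.4022 \cdot 10^{-5}$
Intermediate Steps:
$E{\left(T \right)} = -9$
$F{\left(B \right)} = 9 + B$ ($F{\left(B \right)} = B - -9 = B + 9 = 9 + B$)
$\frac{1}{71159 + F{\left(149 \right)}} = \frac{1}{71159 + \left(9 + 149\right)} = \frac{1}{71159 + 158} = \frac{1}{71317}$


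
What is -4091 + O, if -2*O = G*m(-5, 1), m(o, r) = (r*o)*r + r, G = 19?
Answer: -4053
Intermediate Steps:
m(o, r) = r + o*r² (m(o, r) = (o*r)*r + r = o*r² + r = r + o*r²)
O = 38 (O = -19*1*(1 - 5*1)/2 = -19*1*(1 - 5)/2 = -19*1*(-4)/2 = -19*(-4)/2 = -½*(-76) = 38)
-4091 + O = -4091 + 38 = -4053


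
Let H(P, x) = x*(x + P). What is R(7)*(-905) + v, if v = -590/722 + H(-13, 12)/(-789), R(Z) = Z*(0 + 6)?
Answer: -3608859571/94943 ≈ -38011.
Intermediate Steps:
R(Z) = 6*Z (R(Z) = Z*6 = 6*Z)
H(P, x) = x*(P + x)
v = -76141/94943 (v = -590/722 + (12*(-13 + 12))/(-789) = -590*1/722 + (12*(-1))*(-1/789) = -295/361 - 12*(-1/789) = -295/361 + 4/263 = -76141/94943 ≈ -0.80197)
R(7)*(-905) + v = (6*7)*(-905) - 76141/94943 = 42*(-905) - 76141/94943 = -38010 - 76141/94943 = -3608859571/94943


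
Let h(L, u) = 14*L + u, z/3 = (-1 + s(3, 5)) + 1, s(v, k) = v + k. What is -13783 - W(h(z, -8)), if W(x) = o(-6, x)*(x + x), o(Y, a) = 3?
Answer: -15751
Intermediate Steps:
s(v, k) = k + v
z = 24 (z = 3*((-1 + (5 + 3)) + 1) = 3*((-1 + 8) + 1) = 3*(7 + 1) = 3*8 = 24)
h(L, u) = u + 14*L
W(x) = 6*x (W(x) = 3*(x + x) = 3*(2*x) = 6*x)
-13783 - W(h(z, -8)) = -13783 - 6*(-8 + 14*24) = -13783 - 6*(-8 + 336) = -13783 - 6*328 = -13783 - 1*1968 = -13783 - 1968 = -15751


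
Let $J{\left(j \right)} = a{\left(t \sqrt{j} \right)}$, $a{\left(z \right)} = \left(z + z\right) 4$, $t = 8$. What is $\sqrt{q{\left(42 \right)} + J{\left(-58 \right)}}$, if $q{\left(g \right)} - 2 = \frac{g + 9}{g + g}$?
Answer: $\frac{\sqrt{511 + 12544 i \sqrt{58}}}{14} \approx 15.653 + 15.569 i$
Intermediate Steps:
$q{\left(g \right)} = 2 + \frac{9 + g}{2 g}$ ($q{\left(g \right)} = 2 + \frac{g + 9}{g + g} = 2 + \frac{9 + g}{2 g}$)
$a{\left(z \right)} = 8 z$ ($a{\left(z \right)} = 2 z 4 = 8 z$)
$J{\left(j \right)} = 64 \sqrt{j}$ ($J{\left(j \right)} = 8 \cdot 8 \sqrt{j} = 64 \sqrt{j}$)
$\sqrt{q{\left(42 \right)} + J{\left(-58 \right)}} = \sqrt{\frac{9 + 5 \cdot 42}{2 \cdot 42} + 64 \sqrt{-58}} = \sqrt{\frac{1}{2} \cdot \frac{1}{42} \left(9 + 210\right) + 64 i \sqrt{58}} = \sqrt{\frac{1}{2} \cdot \frac{1}{42} \cdot 219 + 64 i \sqrt{58}} = \sqrt{\frac{73}{28} + 64 i \sqrt{58}}$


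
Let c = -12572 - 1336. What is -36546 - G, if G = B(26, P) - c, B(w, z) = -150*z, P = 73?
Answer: -39504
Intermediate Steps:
c = -13908
G = 2958 (G = -150*73 - 1*(-13908) = -10950 + 13908 = 2958)
-36546 - G = -36546 - 1*2958 = -36546 - 2958 = -39504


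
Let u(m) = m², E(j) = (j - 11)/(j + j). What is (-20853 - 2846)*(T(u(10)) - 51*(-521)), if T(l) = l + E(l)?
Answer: -126417315011/200 ≈ -6.3209e+8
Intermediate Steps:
E(j) = (-11 + j)/(2*j) (E(j) = (-11 + j)/((2*j)) = (-11 + j)*(1/(2*j)) = (-11 + j)/(2*j))
T(l) = l + (-11 + l)/(2*l)
(-20853 - 2846)*(T(u(10)) - 51*(-521)) = (-20853 - 2846)*((½ + 10² - 11/(2*(10²))) - 51*(-521)) = -23699*((½ + 100 - 11/2/100) + 26571) = -23699*((½ + 100 - 11/2*1/100) + 26571) = -23699*((½ + 100 - 11/200) + 26571) = -23699*(20089/200 + 26571) = -23699*5334289/200 = -126417315011/200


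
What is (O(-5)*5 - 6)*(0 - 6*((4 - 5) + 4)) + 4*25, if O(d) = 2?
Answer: 28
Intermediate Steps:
(O(-5)*5 - 6)*(0 - 6*((4 - 5) + 4)) + 4*25 = (2*5 - 6)*(0 - 6*((4 - 5) + 4)) + 4*25 = (10 - 6)*(0 - 6*(-1 + 4)) + 100 = 4*(0 - 6*3) + 100 = 4*(0 - 18) + 100 = 4*(-18) + 100 = -72 + 100 = 28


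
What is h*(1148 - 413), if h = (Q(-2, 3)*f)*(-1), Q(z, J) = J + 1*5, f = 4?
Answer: -23520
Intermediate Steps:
Q(z, J) = 5 + J (Q(z, J) = J + 5 = 5 + J)
h = -32 (h = ((5 + 3)*4)*(-1) = (8*4)*(-1) = 32*(-1) = -32)
h*(1148 - 413) = -32*(1148 - 413) = -32*735 = -23520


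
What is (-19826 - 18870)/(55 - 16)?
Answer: -38696/39 ≈ -992.21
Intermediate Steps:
(-19826 - 18870)/(55 - 16) = -38696/39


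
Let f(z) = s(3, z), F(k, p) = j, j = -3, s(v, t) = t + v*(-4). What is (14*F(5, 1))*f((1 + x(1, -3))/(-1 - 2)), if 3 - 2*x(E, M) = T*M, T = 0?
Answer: 539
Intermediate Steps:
x(E, M) = 3/2 (x(E, M) = 3/2 - 0*M = 3/2 - ½*0 = 3/2 + 0 = 3/2)
s(v, t) = t - 4*v
F(k, p) = -3
f(z) = -12 + z (f(z) = z - 4*3 = z - 12 = -12 + z)
(14*F(5, 1))*f((1 + x(1, -3))/(-1 - 2)) = (14*(-3))*(-12 + (1 + 3/2)/(-1 - 2)) = -42*(-12 + (5/2)/(-3)) = -42*(-12 + (5/2)*(-⅓)) = -42*(-12 - ⅚) = -42*(-77/6) = 539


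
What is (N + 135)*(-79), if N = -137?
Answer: 158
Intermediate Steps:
(N + 135)*(-79) = (-137 + 135)*(-79) = -2*(-79) = 158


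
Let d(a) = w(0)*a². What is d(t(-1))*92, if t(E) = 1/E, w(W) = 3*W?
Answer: 0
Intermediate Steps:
d(a) = 0 (d(a) = (3*0)*a² = 0*a² = 0)
d(t(-1))*92 = 0*92 = 0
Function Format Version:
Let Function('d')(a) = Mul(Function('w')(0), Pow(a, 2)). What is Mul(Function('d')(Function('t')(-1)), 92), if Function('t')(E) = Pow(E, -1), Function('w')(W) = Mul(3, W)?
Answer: 0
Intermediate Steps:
Function('d')(a) = 0 (Function('d')(a) = Mul(Mul(3, 0), Pow(a, 2)) = Mul(0, Pow(a, 2)) = 0)
Mul(Function('d')(Function('t')(-1)), 92) = Mul(0, 92) = 0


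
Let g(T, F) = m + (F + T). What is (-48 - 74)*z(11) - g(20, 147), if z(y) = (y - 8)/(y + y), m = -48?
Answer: -1492/11 ≈ -135.64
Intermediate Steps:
g(T, F) = -48 + F + T (g(T, F) = -48 + (F + T) = -48 + F + T)
z(y) = (-8 + y)/(2*y) (z(y) = (-8 + y)/((2*y)) = (-8 + y)*(1/(2*y)) = (-8 + y)/(2*y))
(-48 - 74)*z(11) - g(20, 147) = (-48 - 74)*((½)*(-8 + 11)/11) - (-48 + 147 + 20) = -61*3/11 - 1*119 = -122*3/22 - 119 = -183/11 - 119 = -1492/11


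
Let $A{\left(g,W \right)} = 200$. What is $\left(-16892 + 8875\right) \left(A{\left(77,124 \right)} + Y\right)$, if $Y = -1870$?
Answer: $13388390$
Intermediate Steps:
$\left(-16892 + 8875\right) \left(A{\left(77,124 \right)} + Y\right) = \left(-16892 + 8875\right) \left(200 - 1870\right) = \left(-8017\right) \left(-1670\right) = 13388390$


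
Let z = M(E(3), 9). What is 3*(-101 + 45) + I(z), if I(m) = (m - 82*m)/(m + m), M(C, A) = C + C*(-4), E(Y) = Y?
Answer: -417/2 ≈ -208.50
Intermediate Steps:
M(C, A) = -3*C (M(C, A) = C - 4*C = -3*C)
z = -9 (z = -3*3 = -9)
I(m) = -81/2 (I(m) = (-81*m)/((2*m)) = (-81*m)*(1/(2*m)) = -81/2)
3*(-101 + 45) + I(z) = 3*(-101 + 45) - 81/2 = 3*(-56) - 81/2 = -168 - 81/2 = -417/2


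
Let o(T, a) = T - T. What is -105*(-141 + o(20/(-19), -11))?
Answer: 14805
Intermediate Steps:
o(T, a) = 0
-105*(-141 + o(20/(-19), -11)) = -105*(-141 + 0) = -105*(-141) = 14805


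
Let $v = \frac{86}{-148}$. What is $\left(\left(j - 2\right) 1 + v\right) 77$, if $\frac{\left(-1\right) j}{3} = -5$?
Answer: $\frac{70763}{74} \approx 956.26$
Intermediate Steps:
$j = 15$ ($j = \left(-3\right) \left(-5\right) = 15$)
$v = - \frac{43}{74}$ ($v = 86 \left(- \frac{1}{148}\right) = - \frac{43}{74} \approx -0.58108$)
$\left(\left(j - 2\right) 1 + v\right) 77 = \left(\left(15 - 2\right) 1 - \frac{43}{74}\right) 77 = \left(13 \cdot 1 - \frac{43}{74}\right) 77 = \left(13 - \frac{43}{74}\right) 77 = \frac{919}{74} \cdot 77 = \frac{70763}{74}$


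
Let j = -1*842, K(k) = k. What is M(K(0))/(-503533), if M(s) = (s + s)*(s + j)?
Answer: 0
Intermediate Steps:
j = -842
M(s) = 2*s*(-842 + s) (M(s) = (s + s)*(s - 842) = (2*s)*(-842 + s) = 2*s*(-842 + s))
M(K(0))/(-503533) = (2*0*(-842 + 0))/(-503533) = (2*0*(-842))*(-1/503533) = 0*(-1/503533) = 0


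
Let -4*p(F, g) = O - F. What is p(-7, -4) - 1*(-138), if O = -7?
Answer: 138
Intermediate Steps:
p(F, g) = 7/4 + F/4 (p(F, g) = -(-7 - F)/4 = 7/4 + F/4)
p(-7, -4) - 1*(-138) = (7/4 + (1/4)*(-7)) - 1*(-138) = (7/4 - 7/4) + 138 = 0 + 138 = 138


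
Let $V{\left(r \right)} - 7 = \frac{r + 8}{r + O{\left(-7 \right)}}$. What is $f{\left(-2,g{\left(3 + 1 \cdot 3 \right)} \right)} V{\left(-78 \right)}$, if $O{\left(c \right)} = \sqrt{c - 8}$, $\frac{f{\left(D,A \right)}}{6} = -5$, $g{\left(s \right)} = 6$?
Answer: $- \frac{481530}{2033} - \frac{700 i \sqrt{15}}{2033} \approx -236.86 - 1.3335 i$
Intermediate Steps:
$f{\left(D,A \right)} = -30$ ($f{\left(D,A \right)} = 6 \left(-5\right) = -30$)
$O{\left(c \right)} = \sqrt{-8 + c}$
$V{\left(r \right)} = 7 + \frac{8 + r}{r + i \sqrt{15}}$ ($V{\left(r \right)} = 7 + \frac{r + 8}{r + \sqrt{-8 - 7}} = 7 + \frac{8 + r}{r + \sqrt{-15}} = 7 + \frac{8 + r}{r + i \sqrt{15}}$)
$f{\left(-2,g{\left(3 + 1 \cdot 3 \right)} \right)} V{\left(-78 \right)} = - 30 \frac{8 + 8 \left(-78\right) + 7 i \sqrt{15}}{-78 + i \sqrt{15}} = - 30 \frac{8 - 624 + 7 i \sqrt{15}}{-78 + i \sqrt{15}} = - 30 \frac{-616 + 7 i \sqrt{15}}{-78 + i \sqrt{15}} = - \frac{30 \left(-616 + 7 i \sqrt{15}\right)}{-78 + i \sqrt{15}}$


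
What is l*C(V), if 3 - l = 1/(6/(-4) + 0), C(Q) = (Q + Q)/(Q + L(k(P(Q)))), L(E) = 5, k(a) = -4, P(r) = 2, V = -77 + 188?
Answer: 407/58 ≈ 7.0172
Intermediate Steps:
V = 111
C(Q) = 2*Q/(5 + Q) (C(Q) = (Q + Q)/(Q + 5) = (2*Q)/(5 + Q) = 2*Q/(5 + Q))
l = 11/3 (l = 3 - 1/(6/(-4) + 0) = 3 - 1/(6*(-¼) + 0) = 3 - 1/(-3/2 + 0) = 3 - 1/(-3/2) = 3 - 1*(-⅔) = 3 + ⅔ = 11/3 ≈ 3.6667)
l*C(V) = 11*(2*111/(5 + 111))/3 = 11*(2*111/116)/3 = 11*(2*111*(1/116))/3 = (11/3)*(111/58) = 407/58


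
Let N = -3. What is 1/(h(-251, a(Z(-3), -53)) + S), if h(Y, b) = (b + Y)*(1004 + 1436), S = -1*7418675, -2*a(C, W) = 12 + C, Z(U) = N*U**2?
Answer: -1/8012815 ≈ -1.2480e-7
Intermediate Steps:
Z(U) = -3*U**2
a(C, W) = -6 - C/2 (a(C, W) = -(12 + C)/2 = -6 - C/2)
S = -7418675
h(Y, b) = 2440*Y + 2440*b (h(Y, b) = (Y + b)*2440 = 2440*Y + 2440*b)
1/(h(-251, a(Z(-3), -53)) + S) = 1/((2440*(-251) + 2440*(-6 - (-3)*(-3)**2/2)) - 7418675) = 1/((-612440 + 2440*(-6 - (-3)*9/2)) - 7418675) = 1/((-612440 + 2440*(-6 - 1/2*(-27))) - 7418675) = 1/((-612440 + 2440*(-6 + 27/2)) - 7418675) = 1/((-612440 + 2440*(15/2)) - 7418675) = 1/((-612440 + 18300) - 7418675) = 1/(-594140 - 7418675) = 1/(-8012815) = -1/8012815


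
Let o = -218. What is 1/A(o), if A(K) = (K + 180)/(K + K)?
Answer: 218/19 ≈ 11.474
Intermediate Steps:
A(K) = (180 + K)/(2*K) (A(K) = (180 + K)/((2*K)) = (180 + K)*(1/(2*K)) = (180 + K)/(2*K))
1/A(o) = 1/((½)*(180 - 218)/(-218)) = 1/((½)*(-1/218)*(-38)) = 1/(19/218) = 218/19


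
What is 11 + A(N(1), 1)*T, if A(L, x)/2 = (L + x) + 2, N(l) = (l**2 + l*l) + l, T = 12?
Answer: 155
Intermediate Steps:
N(l) = l + 2*l**2 (N(l) = (l**2 + l**2) + l = 2*l**2 + l = l + 2*l**2)
A(L, x) = 4 + 2*L + 2*x (A(L, x) = 2*((L + x) + 2) = 2*(2 + L + x) = 4 + 2*L + 2*x)
11 + A(N(1), 1)*T = 11 + (4 + 2*(1*(1 + 2*1)) + 2*1)*12 = 11 + (4 + 2*(1*(1 + 2)) + 2)*12 = 11 + (4 + 2*(1*3) + 2)*12 = 11 + (4 + 2*3 + 2)*12 = 11 + (4 + 6 + 2)*12 = 11 + 12*12 = 11 + 144 = 155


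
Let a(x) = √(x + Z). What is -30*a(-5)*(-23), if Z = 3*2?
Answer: 690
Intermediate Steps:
Z = 6
a(x) = √(6 + x) (a(x) = √(x + 6) = √(6 + x))
-30*a(-5)*(-23) = -30*√(6 - 5)*(-23) = -30*√1*(-23) = -30*1*(-23) = -30*(-23) = 690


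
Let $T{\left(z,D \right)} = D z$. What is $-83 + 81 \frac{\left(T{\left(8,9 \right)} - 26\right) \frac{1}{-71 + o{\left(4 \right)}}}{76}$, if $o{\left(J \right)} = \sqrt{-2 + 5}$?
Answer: $- \frac{16022125}{191444} - \frac{1863 \sqrt{3}}{191444} \approx -83.708$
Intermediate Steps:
$o{\left(J \right)} = \sqrt{3}$
$-83 + 81 \frac{\left(T{\left(8,9 \right)} - 26\right) \frac{1}{-71 + o{\left(4 \right)}}}{76} = -83 + 81 \frac{\left(9 \cdot 8 - 26\right) \frac{1}{-71 + \sqrt{3}}}{76} = -83 + 81 \frac{72 - 26}{-71 + \sqrt{3}} \cdot \frac{1}{76} = -83 + 81 \frac{46}{-71 + \sqrt{3}} \cdot \frac{1}{76} = -83 + 81 \frac{23}{38 \left(-71 + \sqrt{3}\right)} = -83 + \frac{1863}{38 \left(-71 + \sqrt{3}\right)}$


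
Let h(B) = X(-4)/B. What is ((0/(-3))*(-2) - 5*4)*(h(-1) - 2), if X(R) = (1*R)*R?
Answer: 360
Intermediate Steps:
X(R) = R² (X(R) = R*R = R²)
h(B) = 16/B (h(B) = (-4)²/B = 16/B)
((0/(-3))*(-2) - 5*4)*(h(-1) - 2) = ((0/(-3))*(-2) - 5*4)*(16/(-1) - 2) = ((0*(-⅓))*(-2) - 20)*(16*(-1) - 2) = (0*(-2) - 20)*(-16 - 2) = (0 - 20)*(-18) = -20*(-18) = 360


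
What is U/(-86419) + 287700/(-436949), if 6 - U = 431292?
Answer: 163587240114/37760695631 ≈ 4.3322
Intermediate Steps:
U = -431286 (U = 6 - 1*431292 = 6 - 431292 = -431286)
U/(-86419) + 287700/(-436949) = -431286/(-86419) + 287700/(-436949) = -431286*(-1/86419) + 287700*(-1/436949) = 431286/86419 - 287700/436949 = 163587240114/37760695631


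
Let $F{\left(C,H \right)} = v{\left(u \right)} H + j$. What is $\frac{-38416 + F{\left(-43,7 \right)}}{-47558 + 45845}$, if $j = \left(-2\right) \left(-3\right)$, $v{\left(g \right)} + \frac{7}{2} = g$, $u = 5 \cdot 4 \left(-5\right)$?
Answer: $\frac{78269}{3426} \approx 22.846$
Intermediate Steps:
$u = -100$ ($u = 20 \left(-5\right) = -100$)
$v{\left(g \right)} = - \frac{7}{2} + g$
$j = 6$
$F{\left(C,H \right)} = 6 - \frac{207 H}{2}$ ($F{\left(C,H \right)} = \left(- \frac{7}{2} - 100\right) H + 6 = - \frac{207 H}{2} + 6 = 6 - \frac{207 H}{2}$)
$\frac{-38416 + F{\left(-43,7 \right)}}{-47558 + 45845} = \frac{-38416 + \left(6 - \frac{1449}{2}\right)}{-47558 + 45845} = \frac{-38416 + \left(6 - \frac{1449}{2}\right)}{-1713} = \left(-38416 - \frac{1437}{2}\right) \left(- \frac{1}{1713}\right) = \left(- \frac{78269}{2}\right) \left(- \frac{1}{1713}\right) = \frac{78269}{3426}$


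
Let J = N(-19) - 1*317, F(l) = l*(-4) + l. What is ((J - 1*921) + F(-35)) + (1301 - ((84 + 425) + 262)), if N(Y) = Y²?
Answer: -242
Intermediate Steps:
F(l) = -3*l (F(l) = -4*l + l = -3*l)
J = 44 (J = (-19)² - 1*317 = 361 - 317 = 44)
((J - 1*921) + F(-35)) + (1301 - ((84 + 425) + 262)) = ((44 - 1*921) - 3*(-35)) + (1301 - ((84 + 425) + 262)) = ((44 - 921) + 105) + (1301 - (509 + 262)) = (-877 + 105) + (1301 - 1*771) = -772 + (1301 - 771) = -772 + 530 = -242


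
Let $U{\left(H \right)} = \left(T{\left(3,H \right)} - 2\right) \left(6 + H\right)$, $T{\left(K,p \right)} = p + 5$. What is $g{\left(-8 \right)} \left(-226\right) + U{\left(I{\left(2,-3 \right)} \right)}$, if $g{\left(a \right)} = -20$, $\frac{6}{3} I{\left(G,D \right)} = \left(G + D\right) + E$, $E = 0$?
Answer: $\frac{18135}{4} \approx 4533.8$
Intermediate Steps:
$I{\left(G,D \right)} = \frac{D}{2} + \frac{G}{2}$ ($I{\left(G,D \right)} = \frac{\left(G + D\right) + 0}{2} = \frac{\left(D + G\right) + 0}{2} = \frac{D + G}{2} = \frac{D}{2} + \frac{G}{2}$)
$T{\left(K,p \right)} = 5 + p$
$U{\left(H \right)} = \left(3 + H\right) \left(6 + H\right)$ ($U{\left(H \right)} = \left(\left(5 + H\right) - 2\right) \left(6 + H\right) = \left(3 + H\right) \left(6 + H\right)$)
$g{\left(-8 \right)} \left(-226\right) + U{\left(I{\left(2,-3 \right)} \right)} = \left(-20\right) \left(-226\right) + \left(18 + \left(\frac{1}{2} \left(-3\right) + \frac{1}{2} \cdot 2\right)^{2} + 9 \left(\frac{1}{2} \left(-3\right) + \frac{1}{2} \cdot 2\right)\right) = 4520 + \left(18 + \left(- \frac{3}{2} + 1\right)^{2} + 9 \left(- \frac{3}{2} + 1\right)\right) = 4520 + \left(18 + \left(- \frac{1}{2}\right)^{2} + 9 \left(- \frac{1}{2}\right)\right) = 4520 + \left(18 + \frac{1}{4} - \frac{9}{2}\right) = 4520 + \frac{55}{4} = \frac{18135}{4}$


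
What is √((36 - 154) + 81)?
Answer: I*√37 ≈ 6.0828*I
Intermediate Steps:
√((36 - 154) + 81) = √(-118 + 81) = √(-37) = I*√37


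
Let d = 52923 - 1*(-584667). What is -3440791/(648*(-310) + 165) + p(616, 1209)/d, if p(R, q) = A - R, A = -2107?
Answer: 48739275261/2843863930 ≈ 17.138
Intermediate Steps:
d = 637590 (d = 52923 + 584667 = 637590)
p(R, q) = -2107 - R
-3440791/(648*(-310) + 165) + p(616, 1209)/d = -3440791/(648*(-310) + 165) + (-2107 - 1*616)/637590 = -3440791/(-200880 + 165) + (-2107 - 616)*(1/637590) = -3440791/(-200715) - 2723*1/637590 = -3440791*(-1/200715) - 2723/637590 = 3440791/200715 - 2723/637590 = 48739275261/2843863930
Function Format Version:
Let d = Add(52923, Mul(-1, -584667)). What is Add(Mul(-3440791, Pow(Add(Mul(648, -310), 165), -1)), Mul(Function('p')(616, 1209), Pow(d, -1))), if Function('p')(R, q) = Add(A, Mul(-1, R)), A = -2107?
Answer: Rational(48739275261, 2843863930) ≈ 17.138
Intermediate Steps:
d = 637590 (d = Add(52923, 584667) = 637590)
Function('p')(R, q) = Add(-2107, Mul(-1, R))
Add(Mul(-3440791, Pow(Add(Mul(648, -310), 165), -1)), Mul(Function('p')(616, 1209), Pow(d, -1))) = Add(Mul(-3440791, Pow(Add(Mul(648, -310), 165), -1)), Mul(Add(-2107, Mul(-1, 616)), Pow(637590, -1))) = Add(Mul(-3440791, Pow(Add(-200880, 165), -1)), Mul(Add(-2107, -616), Rational(1, 637590))) = Add(Mul(-3440791, Pow(-200715, -1)), Mul(-2723, Rational(1, 637590))) = Add(Mul(-3440791, Rational(-1, 200715)), Rational(-2723, 637590)) = Add(Rational(3440791, 200715), Rational(-2723, 637590)) = Rational(48739275261, 2843863930)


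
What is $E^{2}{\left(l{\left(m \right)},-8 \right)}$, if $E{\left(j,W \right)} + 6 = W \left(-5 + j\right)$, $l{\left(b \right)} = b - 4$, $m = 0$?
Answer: $4356$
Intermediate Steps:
$l{\left(b \right)} = -4 + b$
$E{\left(j,W \right)} = -6 + W \left(-5 + j\right)$
$E^{2}{\left(l{\left(m \right)},-8 \right)} = \left(-6 - -40 - 8 \left(-4 + 0\right)\right)^{2} = \left(-6 + 40 - -32\right)^{2} = \left(-6 + 40 + 32\right)^{2} = 66^{2} = 4356$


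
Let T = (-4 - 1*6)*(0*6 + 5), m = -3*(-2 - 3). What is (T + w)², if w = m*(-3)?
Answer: 9025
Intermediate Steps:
m = 15 (m = -3*(-5) = 15)
w = -45 (w = 15*(-3) = -45)
T = -50 (T = (-4 - 6)*(0 + 5) = -10*5 = -50)
(T + w)² = (-50 - 45)² = (-95)² = 9025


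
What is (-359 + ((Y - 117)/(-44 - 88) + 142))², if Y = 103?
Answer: 204919225/4356 ≈ 47043.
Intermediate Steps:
(-359 + ((Y - 117)/(-44 - 88) + 142))² = (-359 + ((103 - 117)/(-44 - 88) + 142))² = (-359 + (-14/(-132) + 142))² = (-359 + (-14*(-1/132) + 142))² = (-359 + (7/66 + 142))² = (-359 + 9379/66)² = (-14315/66)² = 204919225/4356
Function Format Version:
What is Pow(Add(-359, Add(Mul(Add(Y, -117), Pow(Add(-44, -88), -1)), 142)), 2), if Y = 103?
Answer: Rational(204919225, 4356) ≈ 47043.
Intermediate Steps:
Pow(Add(-359, Add(Mul(Add(Y, -117), Pow(Add(-44, -88), -1)), 142)), 2) = Pow(Add(-359, Add(Mul(Add(103, -117), Pow(Add(-44, -88), -1)), 142)), 2) = Pow(Add(-359, Add(Mul(-14, Pow(-132, -1)), 142)), 2) = Pow(Add(-359, Add(Mul(-14, Rational(-1, 132)), 142)), 2) = Pow(Add(-359, Add(Rational(7, 66), 142)), 2) = Pow(Add(-359, Rational(9379, 66)), 2) = Pow(Rational(-14315, 66), 2) = Rational(204919225, 4356)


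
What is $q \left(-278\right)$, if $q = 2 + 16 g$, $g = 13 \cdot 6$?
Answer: $-347500$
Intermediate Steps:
$g = 78$
$q = 1250$ ($q = 2 + 16 \cdot 78 = 2 + 1248 = 1250$)
$q \left(-278\right) = 1250 \left(-278\right) = -347500$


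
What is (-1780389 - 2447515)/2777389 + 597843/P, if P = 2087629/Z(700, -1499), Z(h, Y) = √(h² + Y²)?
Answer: -4227904/2777389 + 597843*√2737001/2087629 ≈ 472.25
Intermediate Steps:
Z(h, Y) = √(Y² + h²)
P = 2087629*√2737001/2737001 (P = 2087629/(√((-1499)² + 700²)) = 2087629/(√(2247001 + 490000)) = 2087629/(√2737001) = 2087629*(√2737001/2737001) = 2087629*√2737001/2737001 ≈ 1261.9)
(-1780389 - 2447515)/2777389 + 597843/P = (-1780389 - 2447515)/2777389 + 597843/((2087629*√2737001/2737001)) = -4227904*1/2777389 + 597843*(√2737001/2087629) = -4227904/2777389 + 597843*√2737001/2087629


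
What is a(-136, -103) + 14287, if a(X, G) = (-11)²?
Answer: 14408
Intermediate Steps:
a(X, G) = 121
a(-136, -103) + 14287 = 121 + 14287 = 14408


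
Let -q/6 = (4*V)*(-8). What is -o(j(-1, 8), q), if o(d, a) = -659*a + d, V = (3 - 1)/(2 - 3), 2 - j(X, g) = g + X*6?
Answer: -253056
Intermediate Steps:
j(X, g) = 2 - g - 6*X (j(X, g) = 2 - (g + X*6) = 2 - (g + 6*X) = 2 + (-g - 6*X) = 2 - g - 6*X)
V = -2 (V = 2/(-1) = 2*(-1) = -2)
q = -384 (q = -6*4*(-2)*(-8) = -(-48)*(-8) = -6*64 = -384)
o(d, a) = d - 659*a
-o(j(-1, 8), q) = -((2 - 1*8 - 6*(-1)) - 659*(-384)) = -((2 - 8 + 6) + 253056) = -(0 + 253056) = -1*253056 = -253056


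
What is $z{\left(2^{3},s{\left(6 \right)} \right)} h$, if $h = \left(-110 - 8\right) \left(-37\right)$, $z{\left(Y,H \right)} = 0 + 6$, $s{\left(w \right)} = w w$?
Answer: $26196$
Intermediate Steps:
$s{\left(w \right)} = w^{2}$
$z{\left(Y,H \right)} = 6$
$h = 4366$ ($h = \left(-118\right) \left(-37\right) = 4366$)
$z{\left(2^{3},s{\left(6 \right)} \right)} h = 6 \cdot 4366 = 26196$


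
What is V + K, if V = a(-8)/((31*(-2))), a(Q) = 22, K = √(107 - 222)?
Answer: -11/31 + I*√115 ≈ -0.35484 + 10.724*I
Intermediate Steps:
K = I*√115 (K = √(-115) = I*√115 ≈ 10.724*I)
V = -11/31 (V = 22/((31*(-2))) = 22/(-62) = 22*(-1/62) = -11/31 ≈ -0.35484)
V + K = -11/31 + I*√115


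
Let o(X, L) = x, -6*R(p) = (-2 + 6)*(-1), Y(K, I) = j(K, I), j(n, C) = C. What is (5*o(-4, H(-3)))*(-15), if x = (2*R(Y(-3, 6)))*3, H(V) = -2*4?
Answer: -300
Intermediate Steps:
Y(K, I) = I
R(p) = ⅔ (R(p) = -(-2 + 6)*(-1)/6 = -2*(-1)/3 = -⅙*(-4) = ⅔)
H(V) = -8
x = 4 (x = (2*(⅔))*3 = (4/3)*3 = 4)
o(X, L) = 4
(5*o(-4, H(-3)))*(-15) = (5*4)*(-15) = 20*(-15) = -300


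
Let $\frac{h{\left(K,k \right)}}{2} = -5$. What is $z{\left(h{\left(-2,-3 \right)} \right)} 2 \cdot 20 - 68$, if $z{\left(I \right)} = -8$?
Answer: $-388$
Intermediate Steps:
$h{\left(K,k \right)} = -10$ ($h{\left(K,k \right)} = 2 \left(-5\right) = -10$)
$z{\left(h{\left(-2,-3 \right)} \right)} 2 \cdot 20 - 68 = - 8 \cdot 2 \cdot 20 - 68 = \left(-8\right) 40 - 68 = -320 - 68 = -388$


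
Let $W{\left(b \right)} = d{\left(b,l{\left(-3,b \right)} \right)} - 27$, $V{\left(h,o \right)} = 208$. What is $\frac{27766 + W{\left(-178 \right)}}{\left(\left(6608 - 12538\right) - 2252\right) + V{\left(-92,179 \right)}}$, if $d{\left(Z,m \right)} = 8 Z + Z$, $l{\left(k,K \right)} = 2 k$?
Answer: $- \frac{59}{18} \approx -3.2778$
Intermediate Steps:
$d{\left(Z,m \right)} = 9 Z$
$W{\left(b \right)} = -27 + 9 b$ ($W{\left(b \right)} = 9 b - 27 = -27 + 9 b$)
$\frac{27766 + W{\left(-178 \right)}}{\left(\left(6608 - 12538\right) - 2252\right) + V{\left(-92,179 \right)}} = \frac{27766 + \left(-27 + 9 \left(-178\right)\right)}{\left(\left(6608 - 12538\right) - 2252\right) + 208} = \frac{27766 - 1629}{\left(-5930 - 2252\right) + 208} = \frac{27766 - 1629}{-8182 + 208} = \frac{26137}{-7974} = 26137 \left(- \frac{1}{7974}\right) = - \frac{59}{18}$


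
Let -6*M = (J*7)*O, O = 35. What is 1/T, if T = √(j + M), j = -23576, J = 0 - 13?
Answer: -I*√829626/138271 ≈ -0.0065873*I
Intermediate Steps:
J = -13
M = 3185/6 (M = -(-13*7)*35/6 = -(-91)*35/6 = -⅙*(-3185) = 3185/6 ≈ 530.83)
T = I*√829626/6 (T = √(-23576 + 3185/6) = √(-138271/6) = I*√829626/6 ≈ 151.81*I)
1/T = 1/(I*√829626/6) = -I*√829626/138271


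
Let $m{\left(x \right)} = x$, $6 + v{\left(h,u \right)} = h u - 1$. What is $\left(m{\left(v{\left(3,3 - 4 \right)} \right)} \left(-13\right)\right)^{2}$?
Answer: $16900$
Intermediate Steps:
$v{\left(h,u \right)} = -7 + h u$ ($v{\left(h,u \right)} = -6 + \left(h u - 1\right) = -6 + \left(-1 + h u\right) = -7 + h u$)
$\left(m{\left(v{\left(3,3 - 4 \right)} \right)} \left(-13\right)\right)^{2} = \left(\left(-7 + 3 \left(3 - 4\right)\right) \left(-13\right)\right)^{2} = \left(\left(-7 + 3 \left(-1\right)\right) \left(-13\right)\right)^{2} = \left(\left(-7 - 3\right) \left(-13\right)\right)^{2} = \left(\left(-10\right) \left(-13\right)\right)^{2} = 130^{2} = 16900$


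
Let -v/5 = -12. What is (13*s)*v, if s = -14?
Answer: -10920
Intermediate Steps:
v = 60 (v = -5*(-12) = 60)
(13*s)*v = (13*(-14))*60 = -182*60 = -10920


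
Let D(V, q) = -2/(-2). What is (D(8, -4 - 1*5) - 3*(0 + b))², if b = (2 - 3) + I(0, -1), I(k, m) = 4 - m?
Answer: 121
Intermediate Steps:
D(V, q) = 1 (D(V, q) = -2*(-½) = 1)
b = 4 (b = (2 - 3) + (4 - 1*(-1)) = -1 + (4 + 1) = -1 + 5 = 4)
(D(8, -4 - 1*5) - 3*(0 + b))² = (1 - 3*(0 + 4))² = (1 - 3*4)² = (1 - 12)² = (-11)² = 121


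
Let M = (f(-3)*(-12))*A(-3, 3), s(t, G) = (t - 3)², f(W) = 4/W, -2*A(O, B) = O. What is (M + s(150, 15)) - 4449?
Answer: 17184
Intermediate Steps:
A(O, B) = -O/2
s(t, G) = (-3 + t)²
M = 24 (M = ((4/(-3))*(-12))*(-½*(-3)) = ((4*(-⅓))*(-12))*(3/2) = -4/3*(-12)*(3/2) = 16*(3/2) = 24)
(M + s(150, 15)) - 4449 = (24 + (-3 + 150)²) - 4449 = (24 + 147²) - 4449 = (24 + 21609) - 4449 = 21633 - 4449 = 17184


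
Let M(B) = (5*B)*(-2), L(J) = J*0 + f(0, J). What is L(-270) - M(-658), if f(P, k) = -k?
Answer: -6310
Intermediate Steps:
L(J) = -J (L(J) = J*0 - J = 0 - J = -J)
M(B) = -10*B
L(-270) - M(-658) = -1*(-270) - (-10)*(-658) = 270 - 1*6580 = 270 - 6580 = -6310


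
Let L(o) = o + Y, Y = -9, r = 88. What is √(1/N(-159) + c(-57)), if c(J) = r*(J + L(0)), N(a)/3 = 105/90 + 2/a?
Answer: I*√782234810/367 ≈ 76.208*I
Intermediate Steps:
N(a) = 7/2 + 6/a (N(a) = 3*(105/90 + 2/a) = 3*(105*(1/90) + 2/a) = 3*(7/6 + 2/a) = 7/2 + 6/a)
L(o) = -9 + o (L(o) = o - 9 = -9 + o)
c(J) = -792 + 88*J (c(J) = 88*(J + (-9 + 0)) = 88*(J - 9) = 88*(-9 + J) = -792 + 88*J)
√(1/N(-159) + c(-57)) = √(1/(7/2 + 6/(-159)) + (-792 + 88*(-57))) = √(1/(7/2 + 6*(-1/159)) + (-792 - 5016)) = √(1/(7/2 - 2/53) - 5808) = √(1/(367/106) - 5808) = √(106/367 - 5808) = √(-2131430/367) = I*√782234810/367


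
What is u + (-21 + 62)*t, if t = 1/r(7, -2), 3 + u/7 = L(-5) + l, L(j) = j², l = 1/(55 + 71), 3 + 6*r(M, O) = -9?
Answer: 1202/9 ≈ 133.56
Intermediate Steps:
r(M, O) = -2 (r(M, O) = -½ + (⅙)*(-9) = -½ - 3/2 = -2)
l = 1/126 ≈ 0.0079365
u = 2773/18 (u = -21 + 7*((-5)² + 1/126) = -21 + 7*(25 + 1/126) = -21 + 7*(3151/126) = -21 + 3151/18 = 2773/18 ≈ 154.06)
t = -½ (t = 1/(-2) = -½ ≈ -0.50000)
u + (-21 + 62)*t = 2773/18 + (-21 + 62)*(-½) = 2773/18 + 41*(-½) = 2773/18 - 41/2 = 1202/9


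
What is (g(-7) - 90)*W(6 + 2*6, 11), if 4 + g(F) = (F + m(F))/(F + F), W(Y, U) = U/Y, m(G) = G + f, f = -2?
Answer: -3575/63 ≈ -56.746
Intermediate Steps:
m(G) = -2 + G (m(G) = G - 2 = -2 + G)
g(F) = -4 + (-2 + 2*F)/(2*F) (g(F) = -4 + (F + (-2 + F))/(F + F) = -4 + (-2 + 2*F)/((2*F)) = -4 + (-2 + 2*F)*(1/(2*F)) = -4 + (-2 + 2*F)/(2*F))
(g(-7) - 90)*W(6 + 2*6, 11) = ((-3 - 1/(-7)) - 90)*(11/(6 + 2*6)) = ((-3 - 1*(-⅐)) - 90)*(11/(6 + 12)) = ((-3 + ⅐) - 90)*(11/18) = (-20/7 - 90)*(11*(1/18)) = -650/7*11/18 = -3575/63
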